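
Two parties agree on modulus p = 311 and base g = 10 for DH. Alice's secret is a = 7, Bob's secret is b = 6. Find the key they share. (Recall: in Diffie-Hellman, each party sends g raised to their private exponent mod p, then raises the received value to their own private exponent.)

Bob sends B = g^b mod p = 10^6 mod 311.
10^1 ≡ 10 (mod 311)
10^2 = (10^1)^2 ≡ 10^2 = 100 ≡ 100 (mod 311)
10^4 = (10^2)^2 ≡ 100^2 = 10000 ≡ 48 (mod 311)
10^6 = 10^4 · 10^2 ≡ 48 · 100 ≡ 135 (mod 311).
So B = 135. Alice then computes K = B^a mod p = 135^7 mod 311.
135^1 ≡ 135 (mod 311)
135^2 = (135^1)^2 ≡ 135^2 = 18225 ≡ 187 (mod 311)
135^4 = (135^2)^2 ≡ 187^2 = 34969 ≡ 137 (mod 311)
135^7 = 135^4 · 135^2 · 135^1 ≡ 137 · 187 · 135 ≡ 245 (mod 311).

245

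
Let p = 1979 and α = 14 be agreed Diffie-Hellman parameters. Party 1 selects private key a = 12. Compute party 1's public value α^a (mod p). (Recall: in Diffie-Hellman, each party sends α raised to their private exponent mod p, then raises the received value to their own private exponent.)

Public value = 14^12 (mod 1979).
14^1 ≡ 14 (mod 1979)
14^2 = (14^1)^2 ≡ 14^2 = 196 ≡ 196 (mod 1979)
14^4 = (14^2)^2 ≡ 196^2 = 38416 ≡ 815 (mod 1979)
14^8 = (14^4)^2 ≡ 815^2 = 664225 ≡ 1260 (mod 1979)
14^12 = 14^8 · 14^4 ≡ 1260 · 815 ≡ 1778 (mod 1979).

1778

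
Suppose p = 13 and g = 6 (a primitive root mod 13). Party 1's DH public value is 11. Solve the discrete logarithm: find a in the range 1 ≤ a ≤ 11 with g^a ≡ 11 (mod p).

11

Try successive powers of 6 modulo 13:
6^1 ≡ 6
6^2 ≡ 10
6^3 ≡ 8
6^4 ≡ 9
6^5 ≡ 2
6^6 ≡ 12
6^7 ≡ 7
6^8 ≡ 3
6^9 ≡ 5
6^10 ≡ 4
6^11 ≡ 11
Found: a = 11.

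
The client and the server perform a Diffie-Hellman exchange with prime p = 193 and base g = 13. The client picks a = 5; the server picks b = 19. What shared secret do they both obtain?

The server sends B = g^b mod p = 13^19 mod 193.
13^1 ≡ 13 (mod 193)
13^2 = (13^1)^2 ≡ 13^2 = 169 ≡ 169 (mod 193)
13^4 = (13^2)^2 ≡ 169^2 = 28561 ≡ 190 (mod 193)
13^8 = (13^4)^2 ≡ 190^2 = 36100 ≡ 9 (mod 193)
13^16 = (13^8)^2 ≡ 9^2 = 81 ≡ 81 (mod 193)
13^19 = 13^16 · 13^2 · 13^1 ≡ 81 · 169 · 13 ≡ 11 (mod 193).
So B = 11. The client then computes K = B^a mod p = 11^5 mod 193.
11^1 ≡ 11 (mod 193)
11^2 = (11^1)^2 ≡ 11^2 = 121 ≡ 121 (mod 193)
11^4 = (11^2)^2 ≡ 121^2 = 14641 ≡ 166 (mod 193)
11^5 = 11^4 · 11^1 ≡ 166 · 11 ≡ 89 (mod 193).

89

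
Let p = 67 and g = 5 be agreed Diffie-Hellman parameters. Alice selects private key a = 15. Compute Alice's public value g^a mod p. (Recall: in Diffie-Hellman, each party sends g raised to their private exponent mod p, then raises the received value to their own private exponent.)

45

Public value = 5^15 mod 67.
5^1 ≡ 5 (mod 67)
5^2 = (5^1)^2 ≡ 5^2 = 25 ≡ 25 (mod 67)
5^4 = (5^2)^2 ≡ 25^2 = 625 ≡ 22 (mod 67)
5^8 = (5^4)^2 ≡ 22^2 = 484 ≡ 15 (mod 67)
5^15 = 5^8 · 5^4 · 5^2 · 5^1 ≡ 15 · 22 · 25 · 5 ≡ 45 (mod 67).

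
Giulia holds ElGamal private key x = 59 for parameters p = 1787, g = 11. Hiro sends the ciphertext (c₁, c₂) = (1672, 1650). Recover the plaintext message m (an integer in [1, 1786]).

368

Shared mask s = c₁^x mod p = 1672^59 mod 1787.
1672^1 ≡ 1672 (mod 1787)
1672^2 = (1672^1)^2 ≡ 1672^2 = 2795584 ≡ 716 (mod 1787)
1672^4 = (1672^2)^2 ≡ 716^2 = 512656 ≡ 1574 (mod 1787)
1672^8 = (1672^4)^2 ≡ 1574^2 = 2477476 ≡ 694 (mod 1787)
1672^16 = (1672^8)^2 ≡ 694^2 = 481636 ≡ 933 (mod 1787)
1672^32 = (1672^16)^2 ≡ 933^2 = 870489 ≡ 220 (mod 1787)
1672^59 = 1672^32 · 1672^16 · 1672^8 · 1672^2 · 1672^1 ≡ 220 · 933 · 694 · 716 · 1672 ≡ 830 (mod 1787).
So s = 830; s⁻¹ ≡ 1393 (mod 1787).
m = c₂ · s⁻¹ mod 1787 = 1650 · 1393 mod 1787 = 368.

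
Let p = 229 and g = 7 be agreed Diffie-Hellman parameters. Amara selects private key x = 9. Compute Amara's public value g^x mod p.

143

Public value = 7^9 mod 229.
7^1 ≡ 7 (mod 229)
7^2 = (7^1)^2 ≡ 7^2 = 49 ≡ 49 (mod 229)
7^4 = (7^2)^2 ≡ 49^2 = 2401 ≡ 111 (mod 229)
7^8 = (7^4)^2 ≡ 111^2 = 12321 ≡ 184 (mod 229)
7^9 = 7^8 · 7^1 ≡ 184 · 7 ≡ 143 (mod 229).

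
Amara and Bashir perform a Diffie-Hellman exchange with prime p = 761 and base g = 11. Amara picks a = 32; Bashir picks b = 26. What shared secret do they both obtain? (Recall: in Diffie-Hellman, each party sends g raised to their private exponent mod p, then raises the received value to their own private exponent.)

Bashir sends B = g^b mod p = 11^26 mod 761.
11^1 ≡ 11 (mod 761)
11^2 = (11^1)^2 ≡ 11^2 = 121 ≡ 121 (mod 761)
11^4 = (11^2)^2 ≡ 121^2 = 14641 ≡ 182 (mod 761)
11^8 = (11^4)^2 ≡ 182^2 = 33124 ≡ 401 (mod 761)
11^16 = (11^8)^2 ≡ 401^2 = 160801 ≡ 230 (mod 761)
11^26 = 11^16 · 11^8 · 11^2 ≡ 230 · 401 · 121 ≡ 526 (mod 761).
So B = 526. Amara then computes K = B^a mod p = 526^32 mod 761.
526^1 ≡ 526 (mod 761)
526^2 = (526^1)^2 ≡ 526^2 = 276676 ≡ 433 (mod 761)
526^4 = (526^2)^2 ≡ 433^2 = 187489 ≡ 283 (mod 761)
526^8 = (526^4)^2 ≡ 283^2 = 80089 ≡ 184 (mod 761)
526^16 = (526^8)^2 ≡ 184^2 = 33856 ≡ 372 (mod 761)
526^32 = (526^16)^2 ≡ 372^2 = 138384 ≡ 643 (mod 761)

643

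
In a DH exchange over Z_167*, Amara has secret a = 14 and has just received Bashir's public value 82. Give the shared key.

107

Shared key K = 82^14 mod 167.
82^1 ≡ 82 (mod 167)
82^2 = (82^1)^2 ≡ 82^2 = 6724 ≡ 44 (mod 167)
82^4 = (82^2)^2 ≡ 44^2 = 1936 ≡ 99 (mod 167)
82^8 = (82^4)^2 ≡ 99^2 = 9801 ≡ 115 (mod 167)
82^14 = 82^8 · 82^4 · 82^2 ≡ 115 · 99 · 44 ≡ 107 (mod 167).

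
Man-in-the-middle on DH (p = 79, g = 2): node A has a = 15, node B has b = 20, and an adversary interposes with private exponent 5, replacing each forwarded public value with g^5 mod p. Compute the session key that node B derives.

Node B receives an adversary's public value M = 2^5 mod 79 instead of the honest one.
2^1 ≡ 2 (mod 79)
2^2 = (2^1)^2 ≡ 2^2 = 4 ≡ 4 (mod 79)
2^4 = (2^2)^2 ≡ 4^2 = 16 ≡ 16 (mod 79)
2^5 = 2^4 · 2^1 ≡ 16 · 2 ≡ 32 (mod 79).
So M = 32. Node B computes K = M^20 mod 79.
32^1 ≡ 32 (mod 79)
32^2 = (32^1)^2 ≡ 32^2 = 1024 ≡ 76 (mod 79)
32^4 = (32^2)^2 ≡ 76^2 = 5776 ≡ 9 (mod 79)
32^8 = (32^4)^2 ≡ 9^2 = 81 ≡ 2 (mod 79)
32^16 = (32^8)^2 ≡ 2^2 = 4 ≡ 4 (mod 79)
32^20 = 32^16 · 32^4 ≡ 4 · 9 ≡ 36 (mod 79).

36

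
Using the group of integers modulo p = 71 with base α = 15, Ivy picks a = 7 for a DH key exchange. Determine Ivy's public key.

Public value = 15^{7} \pmod{71}.
15^1 ≡ 15 (mod 71)
15^2 = (15^1)^2 ≡ 15^2 = 225 ≡ 12 (mod 71)
15^4 = (15^2)^2 ≡ 12^2 = 144 ≡ 2 (mod 71)
15^7 = 15^4 · 15^2 · 15^1 ≡ 2 · 12 · 15 ≡ 5 (mod 71).

5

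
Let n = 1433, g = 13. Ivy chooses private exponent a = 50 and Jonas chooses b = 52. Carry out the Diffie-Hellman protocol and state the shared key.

Jonas sends B = g^b mod n = 13^52 mod 1433.
13^1 ≡ 13 (mod 1433)
13^2 = (13^1)^2 ≡ 13^2 = 169 ≡ 169 (mod 1433)
13^4 = (13^2)^2 ≡ 169^2 = 28561 ≡ 1334 (mod 1433)
13^8 = (13^4)^2 ≡ 1334^2 = 1779556 ≡ 1203 (mod 1433)
13^16 = (13^8)^2 ≡ 1203^2 = 1447209 ≡ 1312 (mod 1433)
13^32 = (13^16)^2 ≡ 1312^2 = 1721344 ≡ 311 (mod 1433)
13^52 = 13^32 · 13^16 · 13^4 ≡ 311 · 1312 · 1334 ≡ 1102 (mod 1433).
So B = 1102. Ivy then computes K = B^a mod n = 1102^50 mod 1433.
1102^1 ≡ 1102 (mod 1433)
1102^2 = (1102^1)^2 ≡ 1102^2 = 1214404 ≡ 653 (mod 1433)
1102^4 = (1102^2)^2 ≡ 653^2 = 426409 ≡ 808 (mod 1433)
1102^8 = (1102^4)^2 ≡ 808^2 = 652864 ≡ 849 (mod 1433)
1102^16 = (1102^8)^2 ≡ 849^2 = 720801 ≡ 2 (mod 1433)
1102^32 = (1102^16)^2 ≡ 2^2 = 4 ≡ 4 (mod 1433)
1102^50 = 1102^32 · 1102^16 · 1102^2 ≡ 4 · 2 · 653 ≡ 925 (mod 1433).

925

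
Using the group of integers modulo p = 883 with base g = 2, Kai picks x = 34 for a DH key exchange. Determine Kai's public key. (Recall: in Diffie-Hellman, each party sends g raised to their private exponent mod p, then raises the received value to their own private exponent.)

434

Public value = 2^34 (mod 883).
2^1 ≡ 2 (mod 883)
2^2 = (2^1)^2 ≡ 2^2 = 4 ≡ 4 (mod 883)
2^4 = (2^2)^2 ≡ 4^2 = 16 ≡ 16 (mod 883)
2^8 = (2^4)^2 ≡ 16^2 = 256 ≡ 256 (mod 883)
2^16 = (2^8)^2 ≡ 256^2 = 65536 ≡ 194 (mod 883)
2^32 = (2^16)^2 ≡ 194^2 = 37636 ≡ 550 (mod 883)
2^34 = 2^32 · 2^2 ≡ 550 · 4 ≡ 434 (mod 883).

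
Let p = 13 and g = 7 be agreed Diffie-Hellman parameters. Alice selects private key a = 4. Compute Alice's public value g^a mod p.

9

Public value = 7^4 mod 13.
7^1 ≡ 7 (mod 13)
7^2 = (7^1)^2 ≡ 7^2 = 49 ≡ 10 (mod 13)
7^4 = (7^2)^2 ≡ 10^2 = 100 ≡ 9 (mod 13)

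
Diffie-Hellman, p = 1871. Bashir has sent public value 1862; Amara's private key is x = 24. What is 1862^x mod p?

693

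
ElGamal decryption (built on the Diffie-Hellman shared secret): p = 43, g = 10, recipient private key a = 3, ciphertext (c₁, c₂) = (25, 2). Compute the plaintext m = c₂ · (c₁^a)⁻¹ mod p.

Shared mask s = c₁^a mod p = 25^3 mod 43.
25^1 ≡ 25 (mod 43)
25^2 = (25^1)^2 ≡ 25^2 = 625 ≡ 23 (mod 43)
25^3 = 25^2 · 25^1 ≡ 23 · 25 ≡ 16 (mod 43).
So s = 16; s⁻¹ ≡ 35 (mod 43).
m = c₂ · s⁻¹ mod 43 = 2 · 35 mod 43 = 27.

27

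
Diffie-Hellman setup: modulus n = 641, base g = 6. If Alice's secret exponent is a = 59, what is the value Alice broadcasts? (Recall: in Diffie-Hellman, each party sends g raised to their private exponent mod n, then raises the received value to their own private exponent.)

Public value = 6^{59} \pmod{641}.
6^1 ≡ 6 (mod 641)
6^2 = (6^1)^2 ≡ 6^2 = 36 ≡ 36 (mod 641)
6^4 = (6^2)^2 ≡ 36^2 = 1296 ≡ 14 (mod 641)
6^8 = (6^4)^2 ≡ 14^2 = 196 ≡ 196 (mod 641)
6^16 = (6^8)^2 ≡ 196^2 = 38416 ≡ 597 (mod 641)
6^32 = (6^16)^2 ≡ 597^2 = 356409 ≡ 13 (mod 641)
6^59 = 6^32 · 6^16 · 6^8 · 6^2 · 6^1 ≡ 13 · 597 · 196 · 36 · 6 ≡ 147 (mod 641).

147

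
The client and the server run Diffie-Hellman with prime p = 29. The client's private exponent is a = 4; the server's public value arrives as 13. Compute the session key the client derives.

25

Shared key K = 13^4 mod 29.
13^1 ≡ 13 (mod 29)
13^2 = (13^1)^2 ≡ 13^2 = 169 ≡ 24 (mod 29)
13^4 = (13^2)^2 ≡ 24^2 = 576 ≡ 25 (mod 29)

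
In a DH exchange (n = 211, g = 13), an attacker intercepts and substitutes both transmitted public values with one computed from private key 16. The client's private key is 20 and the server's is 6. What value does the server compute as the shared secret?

The server receives an attacker's public value M = 13^16 mod 211 instead of the honest one.
13^1 ≡ 13 (mod 211)
13^2 = (13^1)^2 ≡ 13^2 = 169 ≡ 169 (mod 211)
13^4 = (13^2)^2 ≡ 169^2 = 28561 ≡ 76 (mod 211)
13^8 = (13^4)^2 ≡ 76^2 = 5776 ≡ 79 (mod 211)
13^16 = (13^8)^2 ≡ 79^2 = 6241 ≡ 122 (mod 211)
So M = 122. The server computes K = M^6 mod 211.
122^1 ≡ 122 (mod 211)
122^2 = (122^1)^2 ≡ 122^2 = 14884 ≡ 114 (mod 211)
122^4 = (122^2)^2 ≡ 114^2 = 12996 ≡ 125 (mod 211)
122^6 = 122^4 · 122^2 ≡ 125 · 114 ≡ 113 (mod 211).

113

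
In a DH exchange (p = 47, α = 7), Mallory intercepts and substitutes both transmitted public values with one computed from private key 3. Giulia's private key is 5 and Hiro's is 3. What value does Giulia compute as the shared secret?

3

Giulia receives Mallory's public value M = 7^3 mod 47 instead of the honest one.
7^1 ≡ 7 (mod 47)
7^2 = (7^1)^2 ≡ 7^2 = 49 ≡ 2 (mod 47)
7^3 = 7^2 · 7^1 ≡ 2 · 7 ≡ 14 (mod 47).
So M = 14. Giulia computes K = M^5 mod 47.
14^1 ≡ 14 (mod 47)
14^2 = (14^1)^2 ≡ 14^2 = 196 ≡ 8 (mod 47)
14^4 = (14^2)^2 ≡ 8^2 = 64 ≡ 17 (mod 47)
14^5 = 14^4 · 14^1 ≡ 17 · 14 ≡ 3 (mod 47).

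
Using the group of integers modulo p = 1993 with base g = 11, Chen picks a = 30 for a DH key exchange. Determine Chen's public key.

1975

Public value = 11^30 (mod 1993).
11^1 ≡ 11 (mod 1993)
11^2 = (11^1)^2 ≡ 11^2 = 121 ≡ 121 (mod 1993)
11^4 = (11^2)^2 ≡ 121^2 = 14641 ≡ 690 (mod 1993)
11^8 = (11^4)^2 ≡ 690^2 = 476100 ≡ 1766 (mod 1993)
11^16 = (11^8)^2 ≡ 1766^2 = 3118756 ≡ 1704 (mod 1993)
11^30 = 11^16 · 11^8 · 11^4 · 11^2 ≡ 1704 · 1766 · 690 · 121 ≡ 1975 (mod 1993).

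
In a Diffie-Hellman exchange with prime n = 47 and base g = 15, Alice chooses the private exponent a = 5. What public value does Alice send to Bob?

Public value = 15^5 mod 47.
15^1 ≡ 15 (mod 47)
15^2 = (15^1)^2 ≡ 15^2 = 225 ≡ 37 (mod 47)
15^4 = (15^2)^2 ≡ 37^2 = 1369 ≡ 6 (mod 47)
15^5 = 15^4 · 15^1 ≡ 6 · 15 ≡ 43 (mod 47).

43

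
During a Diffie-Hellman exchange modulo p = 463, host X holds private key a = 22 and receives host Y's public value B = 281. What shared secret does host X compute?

Shared key K = 281^22 mod 463.
281^1 ≡ 281 (mod 463)
281^2 = (281^1)^2 ≡ 281^2 = 78961 ≡ 251 (mod 463)
281^4 = (281^2)^2 ≡ 251^2 = 63001 ≡ 33 (mod 463)
281^8 = (281^4)^2 ≡ 33^2 = 1089 ≡ 163 (mod 463)
281^16 = (281^8)^2 ≡ 163^2 = 26569 ≡ 178 (mod 463)
281^22 = 281^16 · 281^4 · 281^2 ≡ 178 · 33 · 251 ≡ 182 (mod 463).

182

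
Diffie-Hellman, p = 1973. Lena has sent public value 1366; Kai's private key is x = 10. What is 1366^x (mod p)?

Shared key K = 1366^10 mod 1973.
1366^1 ≡ 1366 (mod 1973)
1366^2 = (1366^1)^2 ≡ 1366^2 = 1865956 ≡ 1471 (mod 1973)
1366^4 = (1366^2)^2 ≡ 1471^2 = 2163841 ≡ 1433 (mod 1973)
1366^8 = (1366^4)^2 ≡ 1433^2 = 2053489 ≡ 1569 (mod 1973)
1366^10 = 1366^8 · 1366^2 ≡ 1569 · 1471 ≡ 1562 (mod 1973).

1562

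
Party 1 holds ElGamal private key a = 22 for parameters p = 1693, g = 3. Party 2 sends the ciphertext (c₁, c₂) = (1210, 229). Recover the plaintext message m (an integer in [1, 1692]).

200

Shared mask s = c₁^a mod p = 1210^22 mod 1693.
1210^1 ≡ 1210 (mod 1693)
1210^2 = (1210^1)^2 ≡ 1210^2 = 1464100 ≡ 1348 (mod 1693)
1210^4 = (1210^2)^2 ≡ 1348^2 = 1817104 ≡ 515 (mod 1693)
1210^8 = (1210^4)^2 ≡ 515^2 = 265225 ≡ 1117 (mod 1693)
1210^16 = (1210^8)^2 ≡ 1117^2 = 1247689 ≡ 1641 (mod 1693)
1210^22 = 1210^16 · 1210^4 · 1210^2 ≡ 1641 · 515 · 1348 ≡ 399 (mod 1693).
So s = 399; s⁻¹ ≡ 925 (mod 1693).
m = c₂ · s⁻¹ mod 1693 = 229 · 925 mod 1693 = 200.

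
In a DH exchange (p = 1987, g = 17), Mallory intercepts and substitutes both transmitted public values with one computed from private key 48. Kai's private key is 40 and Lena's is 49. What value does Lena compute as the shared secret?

Lena receives Mallory's public value M = 17^48 mod 1987 instead of the honest one.
17^1 ≡ 17 (mod 1987)
17^2 = (17^1)^2 ≡ 17^2 = 289 ≡ 289 (mod 1987)
17^4 = (17^2)^2 ≡ 289^2 = 83521 ≡ 67 (mod 1987)
17^8 = (17^4)^2 ≡ 67^2 = 4489 ≡ 515 (mod 1987)
17^16 = (17^8)^2 ≡ 515^2 = 265225 ≡ 954 (mod 1987)
17^32 = (17^16)^2 ≡ 954^2 = 910116 ≡ 70 (mod 1987)
17^48 = 17^32 · 17^16 ≡ 70 · 954 ≡ 1209 (mod 1987).
So M = 1209. Lena computes K = M^49 mod 1987.
1209^1 ≡ 1209 (mod 1987)
1209^2 = (1209^1)^2 ≡ 1209^2 = 1461681 ≡ 1236 (mod 1987)
1209^4 = (1209^2)^2 ≡ 1236^2 = 1527696 ≡ 1680 (mod 1987)
1209^8 = (1209^4)^2 ≡ 1680^2 = 2822400 ≡ 860 (mod 1987)
1209^16 = (1209^8)^2 ≡ 860^2 = 739600 ≡ 436 (mod 1987)
1209^32 = (1209^16)^2 ≡ 436^2 = 190096 ≡ 1331 (mod 1987)
1209^49 = 1209^32 · 1209^16 · 1209^1 ≡ 1331 · 436 · 1209 ≡ 292 (mod 1987).

292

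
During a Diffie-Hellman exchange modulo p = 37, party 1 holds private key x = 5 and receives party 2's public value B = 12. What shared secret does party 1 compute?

7

Shared key K = 12^5 mod 37.
12^1 ≡ 12 (mod 37)
12^2 = (12^1)^2 ≡ 12^2 = 144 ≡ 33 (mod 37)
12^4 = (12^2)^2 ≡ 33^2 = 1089 ≡ 16 (mod 37)
12^5 = 12^4 · 12^1 ≡ 16 · 12 ≡ 7 (mod 37).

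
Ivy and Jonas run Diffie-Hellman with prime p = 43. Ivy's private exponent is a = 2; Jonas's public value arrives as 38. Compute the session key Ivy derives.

25

Shared key K = 38^2 mod 43.
38^1 ≡ 38 (mod 43)
38^2 = (38^1)^2 ≡ 38^2 = 1444 ≡ 25 (mod 43)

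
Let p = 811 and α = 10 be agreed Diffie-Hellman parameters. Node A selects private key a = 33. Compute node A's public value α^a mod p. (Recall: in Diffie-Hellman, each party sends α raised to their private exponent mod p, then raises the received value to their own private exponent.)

Public value = 10^33 mod 811.
10^1 ≡ 10 (mod 811)
10^2 = (10^1)^2 ≡ 10^2 = 100 ≡ 100 (mod 811)
10^4 = (10^2)^2 ≡ 100^2 = 10000 ≡ 268 (mod 811)
10^8 = (10^4)^2 ≡ 268^2 = 71824 ≡ 456 (mod 811)
10^16 = (10^8)^2 ≡ 456^2 = 207936 ≡ 320 (mod 811)
10^32 = (10^16)^2 ≡ 320^2 = 102400 ≡ 214 (mod 811)
10^33 = 10^32 · 10^1 ≡ 214 · 10 ≡ 518 (mod 811).

518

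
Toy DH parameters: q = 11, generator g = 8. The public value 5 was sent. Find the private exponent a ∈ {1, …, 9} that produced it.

Try successive powers of 8 modulo 11:
8^1 ≡ 8
8^2 ≡ 9
8^3 ≡ 6
8^4 ≡ 4
8^5 ≡ 10
8^6 ≡ 3
8^7 ≡ 2
8^8 ≡ 5
Found: a = 8.

8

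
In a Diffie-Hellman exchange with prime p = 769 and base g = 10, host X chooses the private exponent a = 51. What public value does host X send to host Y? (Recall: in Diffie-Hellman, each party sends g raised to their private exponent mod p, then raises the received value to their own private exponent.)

Public value = 10^51 mod 769.
10^1 ≡ 10 (mod 769)
10^2 = (10^1)^2 ≡ 10^2 = 100 ≡ 100 (mod 769)
10^4 = (10^2)^2 ≡ 100^2 = 10000 ≡ 3 (mod 769)
10^8 = (10^4)^2 ≡ 3^2 = 9 ≡ 9 (mod 769)
10^16 = (10^8)^2 ≡ 9^2 = 81 ≡ 81 (mod 769)
10^32 = (10^16)^2 ≡ 81^2 = 6561 ≡ 409 (mod 769)
10^51 = 10^32 · 10^16 · 10^2 · 10^1 ≡ 409 · 81 · 100 · 10 ≡ 480 (mod 769).

480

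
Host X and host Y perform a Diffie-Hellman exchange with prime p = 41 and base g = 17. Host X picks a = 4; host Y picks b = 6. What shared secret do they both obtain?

Host Y sends B = g^b mod p = 17^6 mod 41.
17^1 ≡ 17 (mod 41)
17^2 = (17^1)^2 ≡ 17^2 = 289 ≡ 2 (mod 41)
17^4 = (17^2)^2 ≡ 2^2 = 4 ≡ 4 (mod 41)
17^6 = 17^4 · 17^2 ≡ 4 · 2 ≡ 8 (mod 41).
So B = 8. Host X then computes K = B^a mod p = 8^4 mod 41.
8^1 ≡ 8 (mod 41)
8^2 = (8^1)^2 ≡ 8^2 = 64 ≡ 23 (mod 41)
8^4 = (8^2)^2 ≡ 23^2 = 529 ≡ 37 (mod 41)

37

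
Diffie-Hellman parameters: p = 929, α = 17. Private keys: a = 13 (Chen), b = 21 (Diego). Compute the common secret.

Chen sends A = α^a mod p = 17^13 mod 929.
17^1 ≡ 17 (mod 929)
17^2 = (17^1)^2 ≡ 17^2 = 289 ≡ 289 (mod 929)
17^4 = (17^2)^2 ≡ 289^2 = 83521 ≡ 840 (mod 929)
17^8 = (17^4)^2 ≡ 840^2 = 705600 ≡ 489 (mod 929)
17^13 = 17^8 · 17^4 · 17^1 ≡ 489 · 840 · 17 ≡ 556 (mod 929).
So A = 556. Diego then computes K = A^b mod p = 556^21 mod 929.
556^1 ≡ 556 (mod 929)
556^2 = (556^1)^2 ≡ 556^2 = 309136 ≡ 708 (mod 929)
556^4 = (556^2)^2 ≡ 708^2 = 501264 ≡ 533 (mod 929)
556^8 = (556^4)^2 ≡ 533^2 = 284089 ≡ 744 (mod 929)
556^16 = (556^8)^2 ≡ 744^2 = 553536 ≡ 781 (mod 929)
556^21 = 556^16 · 556^4 · 556^1 ≡ 781 · 533 · 556 ≡ 444 (mod 929).

444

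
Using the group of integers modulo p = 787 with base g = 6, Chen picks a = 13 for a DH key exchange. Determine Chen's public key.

Public value = 6^13 mod 787.
6^1 ≡ 6 (mod 787)
6^2 = (6^1)^2 ≡ 6^2 = 36 ≡ 36 (mod 787)
6^4 = (6^2)^2 ≡ 36^2 = 1296 ≡ 509 (mod 787)
6^8 = (6^4)^2 ≡ 509^2 = 259081 ≡ 158 (mod 787)
6^13 = 6^8 · 6^4 · 6^1 ≡ 158 · 509 · 6 ≡ 101 (mod 787).

101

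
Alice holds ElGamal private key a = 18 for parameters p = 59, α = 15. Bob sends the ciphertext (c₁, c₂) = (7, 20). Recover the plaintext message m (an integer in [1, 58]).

Shared mask s = c₁^a mod p = 7^18 mod 59.
7^1 ≡ 7 (mod 59)
7^2 = (7^1)^2 ≡ 7^2 = 49 ≡ 49 (mod 59)
7^4 = (7^2)^2 ≡ 49^2 = 2401 ≡ 41 (mod 59)
7^8 = (7^4)^2 ≡ 41^2 = 1681 ≡ 29 (mod 59)
7^16 = (7^8)^2 ≡ 29^2 = 841 ≡ 15 (mod 59)
7^18 = 7^16 · 7^2 ≡ 15 · 49 ≡ 27 (mod 59).
So s = 27; s⁻¹ ≡ 35 (mod 59).
m = c₂ · s⁻¹ mod 59 = 20 · 35 mod 59 = 51.

51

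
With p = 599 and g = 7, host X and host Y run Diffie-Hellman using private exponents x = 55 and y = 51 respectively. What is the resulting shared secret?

567

Host X sends A = g^x mod p = 7^55 mod 599.
7^1 ≡ 7 (mod 599)
7^2 = (7^1)^2 ≡ 7^2 = 49 ≡ 49 (mod 599)
7^4 = (7^2)^2 ≡ 49^2 = 2401 ≡ 5 (mod 599)
7^8 = (7^4)^2 ≡ 5^2 = 25 ≡ 25 (mod 599)
7^16 = (7^8)^2 ≡ 25^2 = 625 ≡ 26 (mod 599)
7^32 = (7^16)^2 ≡ 26^2 = 676 ≡ 77 (mod 599)
7^55 = 7^32 · 7^16 · 7^4 · 7^2 · 7^1 ≡ 77 · 26 · 5 · 49 · 7 ≡ 561 (mod 599).
So A = 561. Host Y then computes K = A^y mod p = 561^51 mod 599.
561^1 ≡ 561 (mod 599)
561^2 = (561^1)^2 ≡ 561^2 = 314721 ≡ 246 (mod 599)
561^4 = (561^2)^2 ≡ 246^2 = 60516 ≡ 17 (mod 599)
561^8 = (561^4)^2 ≡ 17^2 = 289 ≡ 289 (mod 599)
561^16 = (561^8)^2 ≡ 289^2 = 83521 ≡ 260 (mod 599)
561^32 = (561^16)^2 ≡ 260^2 = 67600 ≡ 512 (mod 599)
561^51 = 561^32 · 561^16 · 561^2 · 561^1 ≡ 512 · 260 · 246 · 561 ≡ 567 (mod 599).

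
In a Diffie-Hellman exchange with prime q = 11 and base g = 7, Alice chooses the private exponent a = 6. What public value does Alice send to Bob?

4

Public value = 7^6 mod 11.
7^1 ≡ 7 (mod 11)
7^2 = (7^1)^2 ≡ 7^2 = 49 ≡ 5 (mod 11)
7^4 = (7^2)^2 ≡ 5^2 = 25 ≡ 3 (mod 11)
7^6 = 7^4 · 7^2 ≡ 3 · 5 ≡ 4 (mod 11).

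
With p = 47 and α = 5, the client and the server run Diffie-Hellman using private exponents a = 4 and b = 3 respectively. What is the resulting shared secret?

The client sends A = α^a mod p = 5^4 mod 47.
5^1 ≡ 5 (mod 47)
5^2 = (5^1)^2 ≡ 5^2 = 25 ≡ 25 (mod 47)
5^4 = (5^2)^2 ≡ 25^2 = 625 ≡ 14 (mod 47)
So A = 14. The server then computes K = A^b mod p = 14^3 mod 47.
14^1 ≡ 14 (mod 47)
14^2 = (14^1)^2 ≡ 14^2 = 196 ≡ 8 (mod 47)
14^3 = 14^2 · 14^1 ≡ 8 · 14 ≡ 18 (mod 47).

18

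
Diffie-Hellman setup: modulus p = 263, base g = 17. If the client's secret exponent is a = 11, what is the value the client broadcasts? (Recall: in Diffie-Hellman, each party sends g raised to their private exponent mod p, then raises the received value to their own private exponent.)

Public value = 17^11 mod 263.
17^1 ≡ 17 (mod 263)
17^2 = (17^1)^2 ≡ 17^2 = 289 ≡ 26 (mod 263)
17^4 = (17^2)^2 ≡ 26^2 = 676 ≡ 150 (mod 263)
17^8 = (17^4)^2 ≡ 150^2 = 22500 ≡ 145 (mod 263)
17^11 = 17^8 · 17^2 · 17^1 ≡ 145 · 26 · 17 ≡ 181 (mod 263).

181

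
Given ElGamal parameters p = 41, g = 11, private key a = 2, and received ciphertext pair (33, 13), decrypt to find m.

38

Shared mask s = c₁^a mod p = 33^2 mod 41.
33^1 ≡ 33 (mod 41)
33^2 = (33^1)^2 ≡ 33^2 = 1089 ≡ 23 (mod 41)
So s = 23; s⁻¹ ≡ 25 (mod 41).
m = c₂ · s⁻¹ mod 41 = 13 · 25 mod 41 = 38.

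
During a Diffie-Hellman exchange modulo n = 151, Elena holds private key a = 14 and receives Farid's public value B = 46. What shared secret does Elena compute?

Shared key K = 46^14 mod 151.
46^1 ≡ 46 (mod 151)
46^2 = (46^1)^2 ≡ 46^2 = 2116 ≡ 2 (mod 151)
46^4 = (46^2)^2 ≡ 2^2 = 4 ≡ 4 (mod 151)
46^8 = (46^4)^2 ≡ 4^2 = 16 ≡ 16 (mod 151)
46^14 = 46^8 · 46^4 · 46^2 ≡ 16 · 4 · 2 ≡ 128 (mod 151).

128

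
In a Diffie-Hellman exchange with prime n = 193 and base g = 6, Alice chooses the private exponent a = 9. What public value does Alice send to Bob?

8

Public value = 6^9 mod 193.
6^1 ≡ 6 (mod 193)
6^2 = (6^1)^2 ≡ 6^2 = 36 ≡ 36 (mod 193)
6^4 = (6^2)^2 ≡ 36^2 = 1296 ≡ 138 (mod 193)
6^8 = (6^4)^2 ≡ 138^2 = 19044 ≡ 130 (mod 193)
6^9 = 6^8 · 6^1 ≡ 130 · 6 ≡ 8 (mod 193).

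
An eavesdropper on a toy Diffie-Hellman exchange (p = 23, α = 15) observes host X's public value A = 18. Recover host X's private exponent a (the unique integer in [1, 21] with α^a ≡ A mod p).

2

Try successive powers of 15 modulo 23:
15^1 ≡ 15
15^2 ≡ 18
Found: a = 2.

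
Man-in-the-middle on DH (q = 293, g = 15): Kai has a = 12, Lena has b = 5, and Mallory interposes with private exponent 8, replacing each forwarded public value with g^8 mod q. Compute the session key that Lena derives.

Lena receives Mallory's public value M = 15^8 mod 293 instead of the honest one.
15^1 ≡ 15 (mod 293)
15^2 = (15^1)^2 ≡ 15^2 = 225 ≡ 225 (mod 293)
15^4 = (15^2)^2 ≡ 225^2 = 50625 ≡ 229 (mod 293)
15^8 = (15^4)^2 ≡ 229^2 = 52441 ≡ 287 (mod 293)
So M = 287. Lena computes K = M^5 mod 293.
287^1 ≡ 287 (mod 293)
287^2 = (287^1)^2 ≡ 287^2 = 82369 ≡ 36 (mod 293)
287^4 = (287^2)^2 ≡ 36^2 = 1296 ≡ 124 (mod 293)
287^5 = 287^4 · 287^1 ≡ 124 · 287 ≡ 135 (mod 293).

135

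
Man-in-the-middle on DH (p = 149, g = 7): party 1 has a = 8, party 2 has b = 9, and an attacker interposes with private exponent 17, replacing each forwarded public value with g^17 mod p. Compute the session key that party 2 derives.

119

Party 2 receives an attacker's public value M = 7^17 mod 149 instead of the honest one.
7^1 ≡ 7 (mod 149)
7^2 = (7^1)^2 ≡ 7^2 = 49 ≡ 49 (mod 149)
7^4 = (7^2)^2 ≡ 49^2 = 2401 ≡ 17 (mod 149)
7^8 = (7^4)^2 ≡ 17^2 = 289 ≡ 140 (mod 149)
7^16 = (7^8)^2 ≡ 140^2 = 19600 ≡ 81 (mod 149)
7^17 = 7^16 · 7^1 ≡ 81 · 7 ≡ 120 (mod 149).
So M = 120. Party 2 computes K = M^9 mod 149.
120^1 ≡ 120 (mod 149)
120^2 = (120^1)^2 ≡ 120^2 = 14400 ≡ 96 (mod 149)
120^4 = (120^2)^2 ≡ 96^2 = 9216 ≡ 127 (mod 149)
120^8 = (120^4)^2 ≡ 127^2 = 16129 ≡ 37 (mod 149)
120^9 = 120^8 · 120^1 ≡ 37 · 120 ≡ 119 (mod 149).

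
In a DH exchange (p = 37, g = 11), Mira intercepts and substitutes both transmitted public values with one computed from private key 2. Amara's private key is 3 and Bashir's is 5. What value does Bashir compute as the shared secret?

Bashir receives Mira's public value M = 11^2 mod 37 instead of the honest one.
11^1 ≡ 11 (mod 37)
11^2 = (11^1)^2 ≡ 11^2 = 121 ≡ 10 (mod 37)
So M = 10. Bashir computes K = M^5 mod 37.
10^1 ≡ 10 (mod 37)
10^2 = (10^1)^2 ≡ 10^2 = 100 ≡ 26 (mod 37)
10^4 = (10^2)^2 ≡ 26^2 = 676 ≡ 10 (mod 37)
10^5 = 10^4 · 10^1 ≡ 10 · 10 ≡ 26 (mod 37).

26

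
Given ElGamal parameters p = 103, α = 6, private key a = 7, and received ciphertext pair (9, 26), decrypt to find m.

19

Shared mask s = c₁^a mod p = 9^7 mod 103.
9^1 ≡ 9 (mod 103)
9^2 = (9^1)^2 ≡ 9^2 = 81 ≡ 81 (mod 103)
9^4 = (9^2)^2 ≡ 81^2 = 6561 ≡ 72 (mod 103)
9^7 = 9^4 · 9^2 · 9^1 ≡ 72 · 81 · 9 ≡ 61 (mod 103).
So s = 61; s⁻¹ ≡ 76 (mod 103).
m = c₂ · s⁻¹ mod 103 = 26 · 76 mod 103 = 19.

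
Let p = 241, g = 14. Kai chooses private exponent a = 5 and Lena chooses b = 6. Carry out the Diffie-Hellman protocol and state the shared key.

233

Kai sends A = g^a mod p = 14^5 mod 241.
14^1 ≡ 14 (mod 241)
14^2 = (14^1)^2 ≡ 14^2 = 196 ≡ 196 (mod 241)
14^4 = (14^2)^2 ≡ 196^2 = 38416 ≡ 97 (mod 241)
14^5 = 14^4 · 14^1 ≡ 97 · 14 ≡ 153 (mod 241).
So A = 153. Lena then computes K = A^b mod p = 153^6 mod 241.
153^1 ≡ 153 (mod 241)
153^2 = (153^1)^2 ≡ 153^2 = 23409 ≡ 32 (mod 241)
153^4 = (153^2)^2 ≡ 32^2 = 1024 ≡ 60 (mod 241)
153^6 = 153^4 · 153^2 ≡ 60 · 32 ≡ 233 (mod 241).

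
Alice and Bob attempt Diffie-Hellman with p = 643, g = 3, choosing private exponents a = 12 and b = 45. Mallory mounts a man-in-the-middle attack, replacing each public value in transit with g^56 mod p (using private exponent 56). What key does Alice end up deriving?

Alice receives Mallory's public value M = 3^56 mod 643 instead of the honest one.
3^1 ≡ 3 (mod 643)
3^2 = (3^1)^2 ≡ 3^2 = 9 ≡ 9 (mod 643)
3^4 = (3^2)^2 ≡ 9^2 = 81 ≡ 81 (mod 643)
3^8 = (3^4)^2 ≡ 81^2 = 6561 ≡ 131 (mod 643)
3^16 = (3^8)^2 ≡ 131^2 = 17161 ≡ 443 (mod 643)
3^32 = (3^16)^2 ≡ 443^2 = 196249 ≡ 134 (mod 643)
3^56 = 3^32 · 3^16 · 3^8 ≡ 134 · 443 · 131 ≡ 623 (mod 643).
So M = 623. Alice computes K = M^12 mod 643.
623^1 ≡ 623 (mod 643)
623^2 = (623^1)^2 ≡ 623^2 = 388129 ≡ 400 (mod 643)
623^4 = (623^2)^2 ≡ 400^2 = 160000 ≡ 536 (mod 643)
623^8 = (623^4)^2 ≡ 536^2 = 287296 ≡ 518 (mod 643)
623^12 = 623^8 · 623^4 ≡ 518 · 536 ≡ 515 (mod 643).

515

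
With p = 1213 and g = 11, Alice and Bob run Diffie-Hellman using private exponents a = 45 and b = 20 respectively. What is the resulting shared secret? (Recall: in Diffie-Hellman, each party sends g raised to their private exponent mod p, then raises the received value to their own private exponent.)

129

Bob sends B = g^b mod p = 11^20 mod 1213.
11^1 ≡ 11 (mod 1213)
11^2 = (11^1)^2 ≡ 11^2 = 121 ≡ 121 (mod 1213)
11^4 = (11^2)^2 ≡ 121^2 = 14641 ≡ 85 (mod 1213)
11^8 = (11^4)^2 ≡ 85^2 = 7225 ≡ 1160 (mod 1213)
11^16 = (11^8)^2 ≡ 1160^2 = 1345600 ≡ 383 (mod 1213)
11^20 = 11^16 · 11^4 ≡ 383 · 85 ≡ 1017 (mod 1213).
So B = 1017. Alice then computes K = B^a mod p = 1017^45 mod 1213.
1017^1 ≡ 1017 (mod 1213)
1017^2 = (1017^1)^2 ≡ 1017^2 = 1034289 ≡ 813 (mod 1213)
1017^4 = (1017^2)^2 ≡ 813^2 = 660969 ≡ 1097 (mod 1213)
1017^8 = (1017^4)^2 ≡ 1097^2 = 1203409 ≡ 113 (mod 1213)
1017^16 = (1017^8)^2 ≡ 113^2 = 12769 ≡ 639 (mod 1213)
1017^32 = (1017^16)^2 ≡ 639^2 = 408321 ≡ 753 (mod 1213)
1017^45 = 1017^32 · 1017^8 · 1017^4 · 1017^1 ≡ 753 · 113 · 1097 · 1017 ≡ 129 (mod 1213).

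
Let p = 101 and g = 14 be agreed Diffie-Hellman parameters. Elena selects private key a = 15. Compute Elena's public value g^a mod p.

100

Public value = 14^15 mod 101.
14^1 ≡ 14 (mod 101)
14^2 = (14^1)^2 ≡ 14^2 = 196 ≡ 95 (mod 101)
14^4 = (14^2)^2 ≡ 95^2 = 9025 ≡ 36 (mod 101)
14^8 = (14^4)^2 ≡ 36^2 = 1296 ≡ 84 (mod 101)
14^15 = 14^8 · 14^4 · 14^2 · 14^1 ≡ 84 · 36 · 95 · 14 ≡ 100 (mod 101).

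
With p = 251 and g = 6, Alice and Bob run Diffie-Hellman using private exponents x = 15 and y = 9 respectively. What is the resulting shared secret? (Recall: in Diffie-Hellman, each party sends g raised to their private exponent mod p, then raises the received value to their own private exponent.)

226

Bob sends B = g^y mod p = 6^9 mod 251.
6^1 ≡ 6 (mod 251)
6^2 = (6^1)^2 ≡ 6^2 = 36 ≡ 36 (mod 251)
6^4 = (6^2)^2 ≡ 36^2 = 1296 ≡ 41 (mod 251)
6^8 = (6^4)^2 ≡ 41^2 = 1681 ≡ 175 (mod 251)
6^9 = 6^8 · 6^1 ≡ 175 · 6 ≡ 46 (mod 251).
So B = 46. Alice then computes K = B^x mod p = 46^15 mod 251.
46^1 ≡ 46 (mod 251)
46^2 = (46^1)^2 ≡ 46^2 = 2116 ≡ 108 (mod 251)
46^4 = (46^2)^2 ≡ 108^2 = 11664 ≡ 118 (mod 251)
46^8 = (46^4)^2 ≡ 118^2 = 13924 ≡ 119 (mod 251)
46^15 = 46^8 · 46^4 · 46^2 · 46^1 ≡ 119 · 118 · 108 · 46 ≡ 226 (mod 251).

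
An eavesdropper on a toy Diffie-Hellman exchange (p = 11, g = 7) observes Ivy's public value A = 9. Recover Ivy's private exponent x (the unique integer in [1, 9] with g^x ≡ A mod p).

8

Try successive powers of 7 modulo 11:
7^1 ≡ 7
7^2 ≡ 5
7^3 ≡ 2
7^4 ≡ 3
7^5 ≡ 10
7^6 ≡ 4
7^7 ≡ 6
7^8 ≡ 9
Found: x = 8.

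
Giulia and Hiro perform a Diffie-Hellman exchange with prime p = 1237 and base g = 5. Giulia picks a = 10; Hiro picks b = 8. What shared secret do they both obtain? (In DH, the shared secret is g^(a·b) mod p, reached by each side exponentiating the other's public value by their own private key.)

Giulia sends A = g^a mod p = 5^10 mod 1237.
5^1 ≡ 5 (mod 1237)
5^2 = (5^1)^2 ≡ 5^2 = 25 ≡ 25 (mod 1237)
5^4 = (5^2)^2 ≡ 25^2 = 625 ≡ 625 (mod 1237)
5^8 = (5^4)^2 ≡ 625^2 = 390625 ≡ 970 (mod 1237)
5^10 = 5^8 · 5^2 ≡ 970 · 25 ≡ 747 (mod 1237).
So A = 747. Hiro then computes K = A^b mod p = 747^8 mod 1237.
747^1 ≡ 747 (mod 1237)
747^2 = (747^1)^2 ≡ 747^2 = 558009 ≡ 122 (mod 1237)
747^4 = (747^2)^2 ≡ 122^2 = 14884 ≡ 40 (mod 1237)
747^8 = (747^4)^2 ≡ 40^2 = 1600 ≡ 363 (mod 1237)

363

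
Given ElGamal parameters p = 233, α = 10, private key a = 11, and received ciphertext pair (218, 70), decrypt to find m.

Shared mask s = c₁^a mod p = 218^11 mod 233.
218^1 ≡ 218 (mod 233)
218^2 = (218^1)^2 ≡ 218^2 = 47524 ≡ 225 (mod 233)
218^4 = (218^2)^2 ≡ 225^2 = 50625 ≡ 64 (mod 233)
218^8 = (218^4)^2 ≡ 64^2 = 4096 ≡ 135 (mod 233)
218^11 = 218^8 · 218^2 · 218^1 ≡ 135 · 225 · 218 ≡ 123 (mod 233).
So s = 123; s⁻¹ ≡ 36 (mod 233).
m = c₂ · s⁻¹ mod 233 = 70 · 36 mod 233 = 190.

190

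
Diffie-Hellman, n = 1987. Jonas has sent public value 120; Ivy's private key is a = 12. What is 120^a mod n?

378

Shared key K = 120^12 mod 1987.
120^1 ≡ 120 (mod 1987)
120^2 = (120^1)^2 ≡ 120^2 = 14400 ≡ 491 (mod 1987)
120^4 = (120^2)^2 ≡ 491^2 = 241081 ≡ 654 (mod 1987)
120^8 = (120^4)^2 ≡ 654^2 = 427716 ≡ 511 (mod 1987)
120^12 = 120^8 · 120^4 ≡ 511 · 654 ≡ 378 (mod 1987).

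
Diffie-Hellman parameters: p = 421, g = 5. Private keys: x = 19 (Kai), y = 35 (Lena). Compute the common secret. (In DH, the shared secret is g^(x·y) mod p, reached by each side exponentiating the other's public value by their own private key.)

401

Kai sends A = g^x mod p = 5^19 mod 421.
5^1 ≡ 5 (mod 421)
5^2 = (5^1)^2 ≡ 5^2 = 25 ≡ 25 (mod 421)
5^4 = (5^2)^2 ≡ 25^2 = 625 ≡ 204 (mod 421)
5^8 = (5^4)^2 ≡ 204^2 = 41616 ≡ 358 (mod 421)
5^16 = (5^8)^2 ≡ 358^2 = 128164 ≡ 180 (mod 421)
5^19 = 5^16 · 5^2 · 5^1 ≡ 180 · 25 · 5 ≡ 187 (mod 421).
So A = 187. Lena then computes K = A^y mod p = 187^35 mod 421.
187^1 ≡ 187 (mod 421)
187^2 = (187^1)^2 ≡ 187^2 = 34969 ≡ 26 (mod 421)
187^4 = (187^2)^2 ≡ 26^2 = 676 ≡ 255 (mod 421)
187^8 = (187^4)^2 ≡ 255^2 = 65025 ≡ 191 (mod 421)
187^16 = (187^8)^2 ≡ 191^2 = 36481 ≡ 275 (mod 421)
187^32 = (187^16)^2 ≡ 275^2 = 75625 ≡ 266 (mod 421)
187^35 = 187^32 · 187^2 · 187^1 ≡ 266 · 26 · 187 ≡ 401 (mod 421).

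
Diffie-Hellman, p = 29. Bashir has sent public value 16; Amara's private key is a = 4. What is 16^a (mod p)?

25

Shared key K = 16^4 mod 29.
16^1 ≡ 16 (mod 29)
16^2 = (16^1)^2 ≡ 16^2 = 256 ≡ 24 (mod 29)
16^4 = (16^2)^2 ≡ 24^2 = 576 ≡ 25 (mod 29)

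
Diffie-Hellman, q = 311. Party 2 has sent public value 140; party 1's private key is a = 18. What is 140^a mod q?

Shared key K = 140^18 mod 311.
140^1 ≡ 140 (mod 311)
140^2 = (140^1)^2 ≡ 140^2 = 19600 ≡ 7 (mod 311)
140^4 = (140^2)^2 ≡ 7^2 = 49 ≡ 49 (mod 311)
140^8 = (140^4)^2 ≡ 49^2 = 2401 ≡ 224 (mod 311)
140^16 = (140^8)^2 ≡ 224^2 = 50176 ≡ 105 (mod 311)
140^18 = 140^16 · 140^2 ≡ 105 · 7 ≡ 113 (mod 311).

113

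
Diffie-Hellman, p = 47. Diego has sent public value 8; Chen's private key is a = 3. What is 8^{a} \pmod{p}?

Shared key K = 8^3 mod 47.
8^1 ≡ 8 (mod 47)
8^2 = (8^1)^2 ≡ 8^2 = 64 ≡ 17 (mod 47)
8^3 = 8^2 · 8^1 ≡ 17 · 8 ≡ 42 (mod 47).

42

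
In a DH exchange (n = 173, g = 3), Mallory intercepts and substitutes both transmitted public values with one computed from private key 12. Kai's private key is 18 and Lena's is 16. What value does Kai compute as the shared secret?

106

Kai receives Mallory's public value M = 3^12 mod 173 instead of the honest one.
3^1 ≡ 3 (mod 173)
3^2 = (3^1)^2 ≡ 3^2 = 9 ≡ 9 (mod 173)
3^4 = (3^2)^2 ≡ 9^2 = 81 ≡ 81 (mod 173)
3^8 = (3^4)^2 ≡ 81^2 = 6561 ≡ 160 (mod 173)
3^12 = 3^8 · 3^4 ≡ 160 · 81 ≡ 158 (mod 173).
So M = 158. Kai computes K = M^18 mod 173.
158^1 ≡ 158 (mod 173)
158^2 = (158^1)^2 ≡ 158^2 = 24964 ≡ 52 (mod 173)
158^4 = (158^2)^2 ≡ 52^2 = 2704 ≡ 109 (mod 173)
158^8 = (158^4)^2 ≡ 109^2 = 11881 ≡ 117 (mod 173)
158^16 = (158^8)^2 ≡ 117^2 = 13689 ≡ 22 (mod 173)
158^18 = 158^16 · 158^2 ≡ 22 · 52 ≡ 106 (mod 173).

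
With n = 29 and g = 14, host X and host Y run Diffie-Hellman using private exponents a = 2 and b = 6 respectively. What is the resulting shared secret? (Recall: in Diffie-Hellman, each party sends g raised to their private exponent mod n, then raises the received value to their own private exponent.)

25

Host Y sends B = g^b mod n = 14^6 mod 29.
14^1 ≡ 14 (mod 29)
14^2 = (14^1)^2 ≡ 14^2 = 196 ≡ 22 (mod 29)
14^4 = (14^2)^2 ≡ 22^2 = 484 ≡ 20 (mod 29)
14^6 = 14^4 · 14^2 ≡ 20 · 22 ≡ 5 (mod 29).
So B = 5. Host X then computes K = B^a mod n = 5^2 mod 29.
5^1 ≡ 5 (mod 29)
5^2 = (5^1)^2 ≡ 5^2 = 25 ≡ 25 (mod 29)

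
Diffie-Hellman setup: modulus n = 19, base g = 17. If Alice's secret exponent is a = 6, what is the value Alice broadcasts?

7

Public value = 17^6 (mod 19).
17^1 ≡ 17 (mod 19)
17^2 = (17^1)^2 ≡ 17^2 = 289 ≡ 4 (mod 19)
17^4 = (17^2)^2 ≡ 4^2 = 16 ≡ 16 (mod 19)
17^6 = 17^4 · 17^2 ≡ 16 · 4 ≡ 7 (mod 19).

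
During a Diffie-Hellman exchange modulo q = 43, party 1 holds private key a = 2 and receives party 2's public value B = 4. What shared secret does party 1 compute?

Shared key K = 4^2 mod 43.
4^1 ≡ 4 (mod 43)
4^2 = (4^1)^2 ≡ 4^2 = 16 ≡ 16 (mod 43)

16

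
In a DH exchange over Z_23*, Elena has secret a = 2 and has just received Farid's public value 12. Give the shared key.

6

Shared key K = 12^2 mod 23.
12^1 ≡ 12 (mod 23)
12^2 = (12^1)^2 ≡ 12^2 = 144 ≡ 6 (mod 23)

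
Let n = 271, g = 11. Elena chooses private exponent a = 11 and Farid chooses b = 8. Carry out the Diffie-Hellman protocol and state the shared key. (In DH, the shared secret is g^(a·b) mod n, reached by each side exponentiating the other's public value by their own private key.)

2

Elena sends A = g^a mod n = 11^11 mod 271.
11^1 ≡ 11 (mod 271)
11^2 = (11^1)^2 ≡ 11^2 = 121 ≡ 121 (mod 271)
11^4 = (11^2)^2 ≡ 121^2 = 14641 ≡ 7 (mod 271)
11^8 = (11^4)^2 ≡ 7^2 = 49 ≡ 49 (mod 271)
11^11 = 11^8 · 11^2 · 11^1 ≡ 49 · 121 · 11 ≡ 179 (mod 271).
So A = 179. Farid then computes K = A^b mod n = 179^8 mod 271.
179^1 ≡ 179 (mod 271)
179^2 = (179^1)^2 ≡ 179^2 = 32041 ≡ 63 (mod 271)
179^4 = (179^2)^2 ≡ 63^2 = 3969 ≡ 175 (mod 271)
179^8 = (179^4)^2 ≡ 175^2 = 30625 ≡ 2 (mod 271)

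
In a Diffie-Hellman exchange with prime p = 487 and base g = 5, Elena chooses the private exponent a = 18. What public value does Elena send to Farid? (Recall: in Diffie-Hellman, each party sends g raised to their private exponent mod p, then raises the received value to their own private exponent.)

Public value = 5^18 (mod 487).
5^1 ≡ 5 (mod 487)
5^2 = (5^1)^2 ≡ 5^2 = 25 ≡ 25 (mod 487)
5^4 = (5^2)^2 ≡ 25^2 = 625 ≡ 138 (mod 487)
5^8 = (5^4)^2 ≡ 138^2 = 19044 ≡ 51 (mod 487)
5^16 = (5^8)^2 ≡ 51^2 = 2601 ≡ 166 (mod 487)
5^18 = 5^16 · 5^2 ≡ 166 · 25 ≡ 254 (mod 487).

254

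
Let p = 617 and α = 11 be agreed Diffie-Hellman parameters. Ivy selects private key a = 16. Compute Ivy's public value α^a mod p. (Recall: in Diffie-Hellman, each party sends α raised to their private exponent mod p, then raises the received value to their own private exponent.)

568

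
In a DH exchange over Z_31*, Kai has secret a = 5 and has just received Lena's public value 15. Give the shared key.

30

Shared key K = 15^5 mod 31.
15^1 ≡ 15 (mod 31)
15^2 = (15^1)^2 ≡ 15^2 = 225 ≡ 8 (mod 31)
15^4 = (15^2)^2 ≡ 8^2 = 64 ≡ 2 (mod 31)
15^5 = 15^4 · 15^1 ≡ 2 · 15 ≡ 30 (mod 31).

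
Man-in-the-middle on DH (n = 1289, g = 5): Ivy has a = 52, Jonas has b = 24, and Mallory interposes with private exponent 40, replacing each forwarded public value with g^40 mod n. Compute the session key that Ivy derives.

619

Ivy receives Mallory's public value M = 5^40 mod 1289 instead of the honest one.
5^1 ≡ 5 (mod 1289)
5^2 = (5^1)^2 ≡ 5^2 = 25 ≡ 25 (mod 1289)
5^4 = (5^2)^2 ≡ 25^2 = 625 ≡ 625 (mod 1289)
5^8 = (5^4)^2 ≡ 625^2 = 390625 ≡ 58 (mod 1289)
5^16 = (5^8)^2 ≡ 58^2 = 3364 ≡ 786 (mod 1289)
5^32 = (5^16)^2 ≡ 786^2 = 617796 ≡ 365 (mod 1289)
5^40 = 5^32 · 5^8 ≡ 365 · 58 ≡ 546 (mod 1289).
So M = 546. Ivy computes K = M^52 mod 1289.
546^1 ≡ 546 (mod 1289)
546^2 = (546^1)^2 ≡ 546^2 = 298116 ≡ 357 (mod 1289)
546^4 = (546^2)^2 ≡ 357^2 = 127449 ≡ 1127 (mod 1289)
546^8 = (546^4)^2 ≡ 1127^2 = 1270129 ≡ 464 (mod 1289)
546^16 = (546^8)^2 ≡ 464^2 = 215296 ≡ 33 (mod 1289)
546^32 = (546^16)^2 ≡ 33^2 = 1089 ≡ 1089 (mod 1289)
546^52 = 546^32 · 546^16 · 546^4 ≡ 1089 · 33 · 1127 ≡ 619 (mod 1289).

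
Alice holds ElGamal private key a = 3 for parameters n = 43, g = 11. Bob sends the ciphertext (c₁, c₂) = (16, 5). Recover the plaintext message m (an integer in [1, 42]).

Shared mask s = c₁^a mod n = 16^3 mod 43.
16^1 ≡ 16 (mod 43)
16^2 = (16^1)^2 ≡ 16^2 = 256 ≡ 41 (mod 43)
16^3 = 16^2 · 16^1 ≡ 41 · 16 ≡ 11 (mod 43).
So s = 11; s⁻¹ ≡ 4 (mod 43).
m = c₂ · s⁻¹ mod 43 = 5 · 4 mod 43 = 20.

20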